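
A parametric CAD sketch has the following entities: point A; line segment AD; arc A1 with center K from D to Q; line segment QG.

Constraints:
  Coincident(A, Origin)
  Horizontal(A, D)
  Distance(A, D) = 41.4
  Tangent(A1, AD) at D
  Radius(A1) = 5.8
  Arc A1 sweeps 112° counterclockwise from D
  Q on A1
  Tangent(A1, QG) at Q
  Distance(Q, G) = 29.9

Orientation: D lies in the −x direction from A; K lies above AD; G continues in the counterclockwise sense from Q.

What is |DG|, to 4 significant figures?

36.17

On A1, D sits at bearing -90° from K; a 112° counterclockwise sweep puts Q at bearing 22°, so Q = K + 5.8·(cos 22°, sin 22°) = (-36.02, 7.973). Since A1 is tangent to QG there, KQ ⟂ QG, so QG runs along (−sin 22°, cos 22°); with |QG| = 29.9, G = (-47.22, 35.70). Then |DG| = |G − D| = 36.17.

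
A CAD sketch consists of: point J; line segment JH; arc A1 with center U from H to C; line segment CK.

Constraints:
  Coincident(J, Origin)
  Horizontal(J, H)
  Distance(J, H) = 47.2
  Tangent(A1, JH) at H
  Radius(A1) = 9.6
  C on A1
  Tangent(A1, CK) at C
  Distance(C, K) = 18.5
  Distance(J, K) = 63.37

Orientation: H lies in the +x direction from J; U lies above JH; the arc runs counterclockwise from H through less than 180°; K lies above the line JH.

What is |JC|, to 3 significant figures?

57.6

J is at the origin; JH is horizontal with |JH| = 47.2 and H on the +x side, so H = (47.2, 0.00). A1 meets JH tangentially, so UH is at right angles to JH, so U = H + (0, 9.6) = (47.2, 9.60). Since UC ⟂ CK (tangency), |UK| = √(9.6² + 18.5²) = 20.8 regardless of where C sits on A1. So K lies on both circle(J, 63.37) and circle(U, 20.8); the above-JH intersection is K = (56.8, 28.1). C is the foot of the tangent from K: C = (56.8, 9.60).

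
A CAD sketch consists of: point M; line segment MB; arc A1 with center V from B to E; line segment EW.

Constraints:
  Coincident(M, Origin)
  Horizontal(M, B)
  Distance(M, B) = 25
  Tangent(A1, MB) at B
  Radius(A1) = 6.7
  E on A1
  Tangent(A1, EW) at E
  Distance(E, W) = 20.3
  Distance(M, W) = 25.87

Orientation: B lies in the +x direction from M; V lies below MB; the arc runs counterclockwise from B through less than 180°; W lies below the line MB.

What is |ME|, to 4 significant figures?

19.23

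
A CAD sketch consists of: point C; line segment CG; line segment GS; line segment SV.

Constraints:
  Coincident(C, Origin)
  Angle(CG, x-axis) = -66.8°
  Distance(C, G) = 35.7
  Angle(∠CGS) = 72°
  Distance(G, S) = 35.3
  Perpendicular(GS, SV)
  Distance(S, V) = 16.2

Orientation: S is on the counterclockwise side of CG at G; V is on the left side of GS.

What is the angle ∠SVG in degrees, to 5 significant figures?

65.348°

C is at the origin; CG runs at -66.8° with length 35.7, so G = 35.7·(cos -66.8°, sin -66.8°) = (14.064, -32.813). ∠CGS = 72.0°, so GS runs at -66.8° + (180° − 72.0°) = 41.200° from the x-axis; with |GS| = 35.3, S = G + 35.3·(cos 41.200°, sin 41.200°) = (40.624, -9.5614). GS ⟂ SV; with |SV| = 16.2 on the left of GS, V = S + 16.2·(-0.65869, 0.75241) = (29.953, 2.6277). Then cos ∠SVG = VS·VG / (|VS||VG|), giving 65.348°.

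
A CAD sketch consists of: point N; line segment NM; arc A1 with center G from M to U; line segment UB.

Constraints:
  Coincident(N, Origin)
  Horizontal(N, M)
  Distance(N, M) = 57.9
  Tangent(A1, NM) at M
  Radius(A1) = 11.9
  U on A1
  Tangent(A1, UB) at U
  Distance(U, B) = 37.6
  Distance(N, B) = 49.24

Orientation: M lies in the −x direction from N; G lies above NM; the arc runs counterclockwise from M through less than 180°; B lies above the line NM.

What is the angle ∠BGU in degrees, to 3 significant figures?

72.4°

Checks: |GU| = 11.90 ✓; ∠(GU, UB) = 90.00° ✓; |UB| = 37.60 ✓; |NB| = 49.24 ✓.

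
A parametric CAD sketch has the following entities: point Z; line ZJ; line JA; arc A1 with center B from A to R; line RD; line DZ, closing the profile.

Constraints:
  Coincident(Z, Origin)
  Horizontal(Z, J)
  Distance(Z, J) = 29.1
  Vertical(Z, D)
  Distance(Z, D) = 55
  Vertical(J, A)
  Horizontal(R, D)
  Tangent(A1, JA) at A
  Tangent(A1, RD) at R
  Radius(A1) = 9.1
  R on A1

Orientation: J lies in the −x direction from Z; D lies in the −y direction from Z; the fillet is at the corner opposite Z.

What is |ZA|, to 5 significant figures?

54.347

The virtual corner opposite Z is at (-29.100, -55.000). Since A1 is tangent to JA there, BA ⟂ JA and tangency of A1 to RD means the radius BR is perpendicular to RD, with radius 9.1, so the center B sits 9.1 in from both sides at B = (-20.000, -45.900). That places the tangent points at A = (-29.100, -45.900) on JA and R = (-20.000, -55.000) on RD. Then |ZA| = |A − Z| = 54.347.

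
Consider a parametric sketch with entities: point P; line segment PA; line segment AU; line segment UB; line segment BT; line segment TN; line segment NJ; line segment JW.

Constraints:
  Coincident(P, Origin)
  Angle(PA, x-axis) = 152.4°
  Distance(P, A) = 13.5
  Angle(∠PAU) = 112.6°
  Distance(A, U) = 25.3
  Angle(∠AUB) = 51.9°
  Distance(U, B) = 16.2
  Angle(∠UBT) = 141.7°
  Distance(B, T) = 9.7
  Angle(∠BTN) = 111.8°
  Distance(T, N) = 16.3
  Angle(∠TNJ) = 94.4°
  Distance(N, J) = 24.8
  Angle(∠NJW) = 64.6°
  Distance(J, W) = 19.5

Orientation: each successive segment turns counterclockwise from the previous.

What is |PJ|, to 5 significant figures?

33.686

P is at the origin; PA runs at 152.4° with length 13.5, so A = (-11.964, 6.2545). ∠PAU = 112.6° gives AU at -140.20° from the x-axis; with |AU| = 25.3, U = (-31.401, -9.9403). ∠AUB = 51.9° gives UB at -12.100° from the x-axis; with |UB| = 16.2, B = (-15.561, -13.336). ∠UBT = 141.7° gives BT at 26.200° from the x-axis; with |BT| = 9.7, T = (-6.8578, -9.0535). ∠BTN = 111.8° gives TN at 94.400° from the x-axis; with |TN| = 16.3, N = (-8.1083, 7.1985). ∠TNJ = 94.4° gives NJ at -180.00° from the x-axis; with |NJ| = 24.8, J = (-32.908, 7.1985). Then |PJ| = |J − P| = 33.686.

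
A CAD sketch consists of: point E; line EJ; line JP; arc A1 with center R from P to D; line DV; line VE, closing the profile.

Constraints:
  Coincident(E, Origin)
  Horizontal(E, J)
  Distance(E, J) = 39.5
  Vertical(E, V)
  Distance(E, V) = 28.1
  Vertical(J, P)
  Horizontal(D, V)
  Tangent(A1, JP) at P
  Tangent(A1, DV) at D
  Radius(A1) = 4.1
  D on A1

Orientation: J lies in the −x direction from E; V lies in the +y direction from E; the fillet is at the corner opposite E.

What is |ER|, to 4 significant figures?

42.77

EV is vertical with |EV| = 28.1 and V on the +y side, so V = (0.000, 28.10). The virtual corner opposite E is at (-39.50, 28.10). A1 meets JP tangentially, so RP is at right angles to JP and since A1 is tangent to DV there, RD ⟂ DV, with radius 4.1, so the center R sits 4.1 in from both sides at R = (-35.40, 24.00). Then |ER| = |R − E| = 42.77.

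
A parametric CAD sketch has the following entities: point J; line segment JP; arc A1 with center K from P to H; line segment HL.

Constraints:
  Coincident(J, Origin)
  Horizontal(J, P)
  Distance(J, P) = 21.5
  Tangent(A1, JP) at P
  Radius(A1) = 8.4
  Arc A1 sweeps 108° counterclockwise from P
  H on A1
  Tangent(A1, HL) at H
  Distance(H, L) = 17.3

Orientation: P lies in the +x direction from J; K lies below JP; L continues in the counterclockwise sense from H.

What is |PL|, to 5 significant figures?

27.576

J is at the origin; J and P share the same y with |JP| = 21.5 and P on the +x side, so P = (21.500, 0.0000). The tangent condition forces KP to be normal to JP, so K = P + (0, -8.4) = (21.500, -8.4000). On A1, P sits at bearing 90° from K; a 108° counterclockwise sweep puts H at bearing 198°, so H = K + 8.4·(cos 198°, sin 198°) = (13.511, -10.996). Since A1 is tangent to HL there, KH ⟂ HL, so HL runs along (−sin 198°, cos 198°); with |HL| = 17.3, L = (18.857, -27.449). Then |PL| = |L − P| = 27.576.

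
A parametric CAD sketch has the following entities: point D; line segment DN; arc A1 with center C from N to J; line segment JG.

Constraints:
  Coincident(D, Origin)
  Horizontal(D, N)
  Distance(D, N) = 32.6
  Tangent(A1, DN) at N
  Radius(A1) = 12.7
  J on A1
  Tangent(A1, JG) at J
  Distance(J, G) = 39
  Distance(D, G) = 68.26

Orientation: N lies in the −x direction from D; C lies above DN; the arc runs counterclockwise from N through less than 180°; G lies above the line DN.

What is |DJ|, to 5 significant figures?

29.739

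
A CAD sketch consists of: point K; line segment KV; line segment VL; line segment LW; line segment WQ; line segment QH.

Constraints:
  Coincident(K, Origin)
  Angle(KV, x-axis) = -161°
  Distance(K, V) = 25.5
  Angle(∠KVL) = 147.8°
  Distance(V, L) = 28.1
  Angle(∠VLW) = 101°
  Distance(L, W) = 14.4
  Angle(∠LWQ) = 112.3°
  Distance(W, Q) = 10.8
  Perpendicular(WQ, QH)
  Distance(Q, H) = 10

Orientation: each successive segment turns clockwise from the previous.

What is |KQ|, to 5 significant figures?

43.879

K is at the origin; KV runs at -161.0° with length 25.5, so V = (-24.111, -8.3020). ∠KVL = 147.8° gives VL at 166.80° from the x-axis; with |VL| = 28.1, L = (-51.468, -1.8853). ∠VLW = 101.0° gives LW at 87.800° from the x-axis; with |LW| = 14.4, W = (-50.916, 12.504). ∠LWQ = 112.3° gives WQ at 20.100° from the x-axis; with |WQ| = 10.8, Q = (-40.773, 16.216). Then |KQ| = |Q − K| = 43.879.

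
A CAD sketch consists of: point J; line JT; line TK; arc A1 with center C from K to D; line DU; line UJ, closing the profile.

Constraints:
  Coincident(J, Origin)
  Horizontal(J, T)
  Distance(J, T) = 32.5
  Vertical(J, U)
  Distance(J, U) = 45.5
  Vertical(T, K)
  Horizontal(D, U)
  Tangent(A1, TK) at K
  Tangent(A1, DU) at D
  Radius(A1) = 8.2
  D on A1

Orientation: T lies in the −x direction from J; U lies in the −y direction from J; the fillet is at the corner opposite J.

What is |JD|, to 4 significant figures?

51.58

J is at the origin; JT is horizontal with |JT| = 32.5 and T on the −x side, so T = (-32.50, 0.000). JU is vertical with |JU| = 45.5 and U on the −y side, so U = (0.000, -45.50). The virtual corner opposite J is at (-32.50, -45.50). The tangent condition forces CK to be normal to TK and A1 meets DU tangentially, so CD is at right angles to DU, with radius 8.2, so the center C sits 8.2 in from both sides at C = (-24.30, -37.30). That places the tangent points at K = (-32.50, -37.30) on TK and D = (-24.30, -45.50) on DU. Then |JD| = |D − J| = 51.58.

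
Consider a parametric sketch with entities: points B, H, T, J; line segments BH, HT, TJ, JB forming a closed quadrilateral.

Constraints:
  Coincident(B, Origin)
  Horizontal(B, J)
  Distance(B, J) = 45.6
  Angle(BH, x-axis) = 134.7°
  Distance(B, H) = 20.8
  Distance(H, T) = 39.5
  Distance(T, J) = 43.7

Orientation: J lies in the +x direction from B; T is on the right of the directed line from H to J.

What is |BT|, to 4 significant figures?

19.79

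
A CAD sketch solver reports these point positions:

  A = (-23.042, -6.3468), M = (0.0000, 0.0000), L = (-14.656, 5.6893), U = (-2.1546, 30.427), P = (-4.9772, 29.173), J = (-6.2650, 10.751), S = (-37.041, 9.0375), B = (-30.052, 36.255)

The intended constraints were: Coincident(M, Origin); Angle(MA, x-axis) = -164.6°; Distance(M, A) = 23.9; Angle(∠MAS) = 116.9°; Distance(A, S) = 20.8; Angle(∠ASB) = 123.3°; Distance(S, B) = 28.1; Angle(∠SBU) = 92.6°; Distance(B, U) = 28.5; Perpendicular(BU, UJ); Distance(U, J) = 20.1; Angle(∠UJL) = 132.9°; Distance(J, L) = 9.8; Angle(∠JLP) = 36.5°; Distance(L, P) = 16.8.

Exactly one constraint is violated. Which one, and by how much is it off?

Distance(L, P) = 16.8 — off by 8.60.

M = (0.00, 0.00) ✓; MA at -164.6° ✓; |MA| = 23.90 ✓; ∠MAS = 116.9° ✓; |AS| = 20.80 ✓; ∠ASB = 123.3° ✓; |SB| = 28.10 ✓; ∠SBU = 92.60° ✓; |BU| = 28.50 ✓; ∠(BU, UJ) = 90.00° ✓; |UJ| = 20.10 ✓; ∠UJL = 132.9° ✓; |JL| = 9.799 ✓; ∠JLP = 36.50° ✓; |LP| = 25.40 ✗.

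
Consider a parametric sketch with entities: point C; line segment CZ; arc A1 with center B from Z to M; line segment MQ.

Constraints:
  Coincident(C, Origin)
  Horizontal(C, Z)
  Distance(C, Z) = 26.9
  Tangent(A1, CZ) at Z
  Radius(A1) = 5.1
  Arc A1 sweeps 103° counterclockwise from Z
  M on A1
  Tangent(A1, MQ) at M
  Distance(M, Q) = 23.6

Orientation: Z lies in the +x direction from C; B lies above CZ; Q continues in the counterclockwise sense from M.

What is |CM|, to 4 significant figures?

32.48

C is at the origin; CZ is horizontal with |CZ| = 26.9 and Z on the +x side, so Z = (26.90, 0.000). The tangent condition forces BZ to be normal to CZ, so B = Z + (0, 5.1) = (26.90, 5.100). On A1, Z sits at bearing -90° from B; a 103° counterclockwise sweep puts M at bearing 13°, so M = B + 5.1·(cos 13°, sin 13°) = (31.87, 6.247). Then |CM| = |M − C| = 32.48.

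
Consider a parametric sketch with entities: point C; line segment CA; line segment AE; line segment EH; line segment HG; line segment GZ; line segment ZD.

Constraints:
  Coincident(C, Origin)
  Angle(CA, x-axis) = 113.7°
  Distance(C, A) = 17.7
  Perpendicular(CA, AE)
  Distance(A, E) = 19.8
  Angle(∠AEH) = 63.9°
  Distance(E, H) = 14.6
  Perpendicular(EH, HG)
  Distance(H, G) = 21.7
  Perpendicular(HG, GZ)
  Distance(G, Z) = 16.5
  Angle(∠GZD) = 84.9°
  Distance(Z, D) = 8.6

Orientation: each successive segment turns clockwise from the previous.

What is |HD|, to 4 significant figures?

20.50

C is at the origin; CA runs at 113.7° with length 17.7, so A = (-7.114, 16.21). CA is perpendicular to AE, so AE runs at 23.70°; with |AE| = 19.8, E = (11.02, 24.17). ∠AEH = 63.9° gives EH at -92.40° from the x-axis; with |EH| = 14.6, H = (10.40, 9.579). EH is perpendicular to HG, so HG runs at 177.6°; with |HG| = 21.7, G = (-11.28, 10.49). The perpendicularity gives GZ at right angles to HG, so GZ runs at 87.60°; with |GZ| = 16.5, Z = (-10.59, 26.97). ∠GZD = 84.9° gives ZD at -7.500° from the x-axis; with |ZD| = 8.6, D = (-2.059, 25.85). Then |HD| = |D − H| = 20.50.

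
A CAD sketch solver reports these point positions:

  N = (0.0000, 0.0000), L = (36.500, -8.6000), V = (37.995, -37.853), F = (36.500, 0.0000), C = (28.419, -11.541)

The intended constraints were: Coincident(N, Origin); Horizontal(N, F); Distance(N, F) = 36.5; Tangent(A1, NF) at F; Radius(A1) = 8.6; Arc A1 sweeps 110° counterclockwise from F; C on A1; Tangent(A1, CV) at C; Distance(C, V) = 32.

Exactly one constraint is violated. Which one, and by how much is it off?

Distance(C, V) = 32 — off by 4.00.

N = (0.00, 0.00) ✓; N.y = 0.00, F.y = 0.00 ✓; |NF| = 36.50 ✓; ∠(LF, FN) = 90.00° ✓; |LF| = 8.600 ✓; bearing(L→C) − bearing(L→F) = 110.0° ✓; |LC| = 8.600 ✓; ∠(LC, CV) = 90.00° ✓; |CV| = 28.00 ✗.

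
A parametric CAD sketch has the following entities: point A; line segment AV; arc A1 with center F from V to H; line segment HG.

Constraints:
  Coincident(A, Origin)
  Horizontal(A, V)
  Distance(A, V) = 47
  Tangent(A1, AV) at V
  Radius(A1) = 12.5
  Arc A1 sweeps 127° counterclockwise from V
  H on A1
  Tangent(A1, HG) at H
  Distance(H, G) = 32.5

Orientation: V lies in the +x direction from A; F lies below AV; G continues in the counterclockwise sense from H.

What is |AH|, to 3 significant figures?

42.1

A is at the origin; A and V share the same y with |AV| = 47.0 and V on the +x side, so V = (47.0, 0.00). The tangent condition forces FV to be normal to AV, so F = V + (0, -12.5) = (47.0, -12.5). On A1, V sits at bearing 90° from F; a 127° counterclockwise sweep puts H at bearing 217°, so H = F + 12.5·(cos 217°, sin 217°) = (37.0, -20.0). Then |AH| = |H − A| = 42.1.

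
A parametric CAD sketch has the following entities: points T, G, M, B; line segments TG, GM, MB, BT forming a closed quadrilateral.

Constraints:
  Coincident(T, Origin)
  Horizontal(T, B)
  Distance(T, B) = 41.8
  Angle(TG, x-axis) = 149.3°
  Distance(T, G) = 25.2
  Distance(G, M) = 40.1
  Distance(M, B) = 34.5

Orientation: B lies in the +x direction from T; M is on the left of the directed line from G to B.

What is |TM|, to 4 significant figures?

29.24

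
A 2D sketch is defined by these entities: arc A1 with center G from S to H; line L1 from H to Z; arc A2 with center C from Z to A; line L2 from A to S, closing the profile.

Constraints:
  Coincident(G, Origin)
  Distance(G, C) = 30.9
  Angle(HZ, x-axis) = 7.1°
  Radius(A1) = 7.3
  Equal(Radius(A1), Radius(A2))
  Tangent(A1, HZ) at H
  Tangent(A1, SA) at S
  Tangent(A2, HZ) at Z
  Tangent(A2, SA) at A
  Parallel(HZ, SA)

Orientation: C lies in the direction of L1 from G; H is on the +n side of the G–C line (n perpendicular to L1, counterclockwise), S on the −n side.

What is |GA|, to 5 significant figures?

31.751

The slot axis is L1's direction at 7.1°, so u = (cos 7.1°, sin 7.1°) = (0.99233, 0.12360) and n = (−sin 7.1°, cos 7.1°) = (-0.12360, 0.99233). G is at the origin and C lies 30.9 along u from G, so C = 30.9·u = (30.663, 3.8193). Tangency of A1 to both parallel lines with radius 7.3 puts H and S at G ± 7.3·n: H = (-0.90229, 7.2440), S = (0.90229, -7.2440). Equal radii place Z and A the same way about C: Z = C + 7.3·n = (29.761, 11.063), A = C − 7.3·n = (31.565, -3.4247). Then |GA| = |A − G| = 31.751.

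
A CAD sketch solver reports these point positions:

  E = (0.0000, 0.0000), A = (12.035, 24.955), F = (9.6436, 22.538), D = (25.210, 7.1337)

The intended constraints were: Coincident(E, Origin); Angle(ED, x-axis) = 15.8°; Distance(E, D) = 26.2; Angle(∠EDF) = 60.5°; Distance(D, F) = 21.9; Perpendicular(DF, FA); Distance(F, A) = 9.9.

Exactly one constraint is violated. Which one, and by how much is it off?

Distance(F, A) = 9.9 — off by 6.50.

E = (0.00, 0.00) ✓; ED at 15.80° ✓; |ED| = 26.20 ✓; ∠EDF = 60.50° ✓; |DF| = 21.90 ✓; ∠(DF, FA) = 89.99° ✓; |FA| = 3.400 ✗.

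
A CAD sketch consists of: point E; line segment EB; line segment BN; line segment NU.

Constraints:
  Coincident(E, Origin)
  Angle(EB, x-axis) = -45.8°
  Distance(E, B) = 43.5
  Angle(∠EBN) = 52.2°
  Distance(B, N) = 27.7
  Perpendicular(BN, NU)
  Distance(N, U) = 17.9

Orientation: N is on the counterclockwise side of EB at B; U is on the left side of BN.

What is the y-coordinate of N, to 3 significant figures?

-3.76

E is at the origin; EB runs at -45.8° with length 43.5, so B = 43.5·(cos -45.8°, sin -45.8°) = (30.3, -31.2). ∠EBN = 52.2°, so BN runs at -45.8° + (180° − 52.2°) = 82.0° from the x-axis; with |BN| = 27.7, N = B + 27.7·(cos 82.0°, sin 82.0°) = (34.2, -3.76). So N.y = -3.76.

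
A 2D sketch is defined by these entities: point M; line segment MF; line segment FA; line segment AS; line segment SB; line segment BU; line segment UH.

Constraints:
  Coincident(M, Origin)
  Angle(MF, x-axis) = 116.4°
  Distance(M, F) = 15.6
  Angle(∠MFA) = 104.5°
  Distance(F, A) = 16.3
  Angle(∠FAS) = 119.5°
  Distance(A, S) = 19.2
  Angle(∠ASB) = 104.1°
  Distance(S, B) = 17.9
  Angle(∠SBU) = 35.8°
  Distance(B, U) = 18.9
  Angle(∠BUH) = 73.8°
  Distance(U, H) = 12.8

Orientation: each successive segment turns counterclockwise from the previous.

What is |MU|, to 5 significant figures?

20.698

∠ASB = 104.1° gives SB at -31.700° from the x-axis; with |SB| = 17.9, B = (-13.462, -17.095). ∠SBU = 35.8° gives BU at 112.50° from the x-axis; with |BU| = 18.9, U = (-20.695, 0.36610). Then |MU| = |U − M| = 20.698.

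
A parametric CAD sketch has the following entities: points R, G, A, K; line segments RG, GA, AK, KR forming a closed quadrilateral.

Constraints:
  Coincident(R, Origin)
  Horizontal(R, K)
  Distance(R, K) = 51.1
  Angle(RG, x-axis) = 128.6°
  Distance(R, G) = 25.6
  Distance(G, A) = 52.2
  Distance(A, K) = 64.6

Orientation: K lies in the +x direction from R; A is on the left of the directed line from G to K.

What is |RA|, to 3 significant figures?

60.7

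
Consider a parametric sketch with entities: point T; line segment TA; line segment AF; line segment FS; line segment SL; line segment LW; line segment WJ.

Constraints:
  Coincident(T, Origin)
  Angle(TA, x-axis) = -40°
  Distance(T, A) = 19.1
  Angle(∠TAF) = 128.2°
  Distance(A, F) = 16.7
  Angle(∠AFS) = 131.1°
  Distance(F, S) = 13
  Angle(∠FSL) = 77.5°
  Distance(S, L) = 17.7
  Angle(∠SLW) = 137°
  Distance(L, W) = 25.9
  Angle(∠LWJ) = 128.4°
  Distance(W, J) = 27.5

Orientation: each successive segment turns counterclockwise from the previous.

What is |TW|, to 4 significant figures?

4.781

T is at the origin; TA runs at -40.0° with length 19.1, so A = (14.63, -12.28). ∠TAF = 128.2° gives AF at 11.80° from the x-axis; with |AF| = 16.7, F = (30.98, -8.862). ∠AFS = 131.1° gives FS at 60.70° from the x-axis; with |FS| = 13.0, S = (37.34, 2.475). ∠FSL = 77.5° gives SL at 163.2° from the x-axis; with |SL| = 17.7, L = (20.40, 7.591). ∠SLW = 137.0° gives LW at -153.8° from the x-axis; with |LW| = 25.9, W = (-2.843, -3.844). Then |TW| = |W − T| = 4.781.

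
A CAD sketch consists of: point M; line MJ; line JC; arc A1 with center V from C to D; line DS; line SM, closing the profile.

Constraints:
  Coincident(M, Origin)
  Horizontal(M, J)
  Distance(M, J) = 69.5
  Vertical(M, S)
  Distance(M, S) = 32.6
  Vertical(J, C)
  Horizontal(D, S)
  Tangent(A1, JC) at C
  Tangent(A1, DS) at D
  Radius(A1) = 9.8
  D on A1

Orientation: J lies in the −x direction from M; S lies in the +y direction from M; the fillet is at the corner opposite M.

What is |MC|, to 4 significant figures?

73.14

M is at the origin; M and J share the same y with |MJ| = 69.5 and J on the −x side, so J = (-69.50, 0.000). M and S share the same x with |MS| = 32.6 and S on the +y side, so S = (0.000, 32.60). The virtual corner opposite M is at (-69.50, 32.60). The tangent condition forces VC to be normal to JC and since A1 is tangent to DS there, VD ⟂ DS, with radius 9.8, so the center V sits 9.8 in from both sides at V = (-59.70, 22.80). That places the tangent points at C = (-69.50, 22.80) on JC and D = (-59.70, 32.60) on DS. Then |MC| = |C − M| = 73.14.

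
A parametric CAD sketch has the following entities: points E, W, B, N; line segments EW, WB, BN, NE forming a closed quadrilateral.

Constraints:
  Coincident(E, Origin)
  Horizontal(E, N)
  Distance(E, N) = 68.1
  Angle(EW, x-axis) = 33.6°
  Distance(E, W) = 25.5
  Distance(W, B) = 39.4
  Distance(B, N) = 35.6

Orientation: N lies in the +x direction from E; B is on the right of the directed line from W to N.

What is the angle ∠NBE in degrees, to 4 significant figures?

116.0°

Checks: |WB| = 39.40 ✓; |BN| = 35.60 ✓.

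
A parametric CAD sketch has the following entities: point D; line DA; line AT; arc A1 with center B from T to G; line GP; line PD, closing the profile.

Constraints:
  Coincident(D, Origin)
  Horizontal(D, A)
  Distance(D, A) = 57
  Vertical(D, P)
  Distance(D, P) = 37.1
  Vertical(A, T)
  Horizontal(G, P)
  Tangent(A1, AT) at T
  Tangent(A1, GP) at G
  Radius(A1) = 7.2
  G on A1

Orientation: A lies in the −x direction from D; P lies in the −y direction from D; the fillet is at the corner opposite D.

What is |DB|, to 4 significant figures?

58.09

D is at the origin; D and A share the same y with |DA| = 57.0 and A on the −x side, so A = (-57.00, 0.000). DP is vertical with |DP| = 37.1 and P on the −y side, so P = (0.000, -37.10). The virtual corner opposite D is at (-57.00, -37.10). The tangent condition forces BT to be normal to AT and A1 meets GP tangentially, so BG is at right angles to GP, with radius 7.2, so the center B sits 7.2 in from both sides at B = (-49.80, -29.90). Then |DB| = |B − D| = 58.09.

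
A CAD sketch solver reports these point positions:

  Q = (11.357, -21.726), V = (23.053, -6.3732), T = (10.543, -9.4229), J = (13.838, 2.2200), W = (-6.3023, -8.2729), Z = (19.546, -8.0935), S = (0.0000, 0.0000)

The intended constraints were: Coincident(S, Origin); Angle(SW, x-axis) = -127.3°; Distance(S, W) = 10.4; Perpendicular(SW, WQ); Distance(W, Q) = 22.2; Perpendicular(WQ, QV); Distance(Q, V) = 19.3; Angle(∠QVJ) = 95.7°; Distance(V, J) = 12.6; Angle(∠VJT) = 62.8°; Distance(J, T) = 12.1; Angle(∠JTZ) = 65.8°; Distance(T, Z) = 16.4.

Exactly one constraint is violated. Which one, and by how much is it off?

Distance(T, Z) = 16.4 — off by 7.30.

S = (0.00, 0.00) ✓; SW at -127.3° ✓; |SW| = 10.40 ✓; ∠(SW, WQ) = 90.00° ✓; |WQ| = 22.20 ✓; ∠(WQ, QV) = 90.00° ✓; |QV| = 19.30 ✓; ∠QVJ = 95.70° ✓; |VJ| = 12.60 ✓; ∠VJT = 62.80° ✓; |JT| = 12.10 ✓; ∠JTZ = 65.80° ✓; |TZ| = 9.101 ✗.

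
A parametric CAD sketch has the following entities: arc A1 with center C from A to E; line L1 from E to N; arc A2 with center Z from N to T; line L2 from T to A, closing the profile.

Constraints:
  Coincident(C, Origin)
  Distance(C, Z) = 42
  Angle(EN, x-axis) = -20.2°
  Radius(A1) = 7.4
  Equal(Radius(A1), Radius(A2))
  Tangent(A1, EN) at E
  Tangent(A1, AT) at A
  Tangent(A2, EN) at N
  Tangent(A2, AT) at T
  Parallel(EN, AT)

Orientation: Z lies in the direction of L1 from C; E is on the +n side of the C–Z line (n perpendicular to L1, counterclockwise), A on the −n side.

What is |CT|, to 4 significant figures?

42.65

The slot axis is L1's direction at -20.2°, so u = (cos -20.2°, sin -20.2°) = (0.9385, -0.3453) and n = (−sin -20.2°, cos -20.2°) = (0.3453, 0.9385). C is at the origin and Z lies 42.0 along u from C, so Z = 42.0·u = (39.42, -14.50). Tangency of A1 to both parallel lines with radius 7.4 puts E and A at C ± 7.4·n: E = (2.555, 6.945), A = (-2.555, -6.945). Equal radii place N and T the same way about Z: N = Z + 7.4·n = (41.97, -7.558), T = Z − 7.4·n = (36.86, -21.45). Then |CT| = |T − C| = 42.65.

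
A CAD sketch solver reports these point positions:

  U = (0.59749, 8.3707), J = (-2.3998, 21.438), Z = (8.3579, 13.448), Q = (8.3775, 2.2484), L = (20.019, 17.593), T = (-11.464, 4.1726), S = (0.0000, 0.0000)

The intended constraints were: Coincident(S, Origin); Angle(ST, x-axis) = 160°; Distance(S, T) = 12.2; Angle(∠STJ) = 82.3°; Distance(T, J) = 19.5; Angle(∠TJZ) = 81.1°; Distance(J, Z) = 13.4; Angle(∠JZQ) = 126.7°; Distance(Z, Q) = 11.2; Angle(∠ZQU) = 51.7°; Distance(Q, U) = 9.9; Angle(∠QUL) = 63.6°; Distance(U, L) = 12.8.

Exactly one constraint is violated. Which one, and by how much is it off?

Distance(U, L) = 12.8 — off by 8.70.

S = (0.00, 0.00) ✓; ST at 160.0° ✓; |ST| = 12.20 ✓; ∠STJ = 82.30° ✓; |TJ| = 19.50 ✓; ∠TJZ = 81.10° ✓; |JZ| = 13.40 ✓; ∠JZQ = 126.7° ✓; |ZQ| = 11.20 ✓; ∠ZQU = 51.70° ✓; |QU| = 9.900 ✓; ∠QUL = 63.60° ✓; |UL| = 21.50 ✗.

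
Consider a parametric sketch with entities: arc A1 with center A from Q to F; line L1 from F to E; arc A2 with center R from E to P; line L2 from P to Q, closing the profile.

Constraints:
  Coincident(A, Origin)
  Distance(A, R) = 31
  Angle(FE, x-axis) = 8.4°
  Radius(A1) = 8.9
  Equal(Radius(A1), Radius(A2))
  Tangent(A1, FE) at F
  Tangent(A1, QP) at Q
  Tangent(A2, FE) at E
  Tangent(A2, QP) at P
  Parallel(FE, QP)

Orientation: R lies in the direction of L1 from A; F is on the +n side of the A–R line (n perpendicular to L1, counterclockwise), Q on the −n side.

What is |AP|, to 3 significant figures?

32.3

The slot axis is L1's direction at 8.4°, so u = (cos 8.4°, sin 8.4°) = (0.989, 0.146) and n = (−sin 8.4°, cos 8.4°) = (-0.146, 0.989). A is at the origin and R lies 31.0 along u from A, so R = 31.0·u = (30.7, 4.53). Tangency of A1 to both parallel lines with radius 8.9 puts F and Q at A ± 8.9·n: F = (-1.30, 8.80), Q = (1.30, -8.80). Equal radii place E and P the same way about R: E = R + 8.9·n = (29.4, 13.3), P = R − 8.9·n = (32.0, -4.28). Then |AP| = |P − A| = 32.3.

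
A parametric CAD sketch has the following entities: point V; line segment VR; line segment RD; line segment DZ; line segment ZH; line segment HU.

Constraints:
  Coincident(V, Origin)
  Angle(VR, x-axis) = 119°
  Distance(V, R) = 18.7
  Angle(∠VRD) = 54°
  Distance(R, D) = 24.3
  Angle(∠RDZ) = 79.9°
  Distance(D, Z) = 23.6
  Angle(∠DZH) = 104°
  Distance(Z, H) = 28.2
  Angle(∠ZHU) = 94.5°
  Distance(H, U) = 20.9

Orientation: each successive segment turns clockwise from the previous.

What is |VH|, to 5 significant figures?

21.451

∠RDZ = 79.9° gives DZ at -107.10° from the x-axis; with |DZ| = 23.6, Z = (8.1136, -9.1628). ∠DZH = 104.0° gives ZH at 176.90° from the x-axis; with |ZH| = 28.2, H = (-20.045, -7.6377). Then |VH| = |H − V| = 21.451.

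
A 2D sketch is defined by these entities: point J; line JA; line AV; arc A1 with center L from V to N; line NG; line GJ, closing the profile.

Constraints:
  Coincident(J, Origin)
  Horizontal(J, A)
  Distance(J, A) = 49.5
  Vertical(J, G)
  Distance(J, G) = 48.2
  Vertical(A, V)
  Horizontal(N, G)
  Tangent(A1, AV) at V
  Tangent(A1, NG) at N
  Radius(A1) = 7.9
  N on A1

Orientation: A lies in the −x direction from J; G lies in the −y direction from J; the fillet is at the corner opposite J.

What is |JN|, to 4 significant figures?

63.67

The virtual corner opposite J is at (-49.50, -48.20). Tangency of A1 to AV means the radius LV is perpendicular to AV and tangency of A1 to NG means the radius LN is perpendicular to NG, with radius 7.9, so the center L sits 7.9 in from both sides at L = (-41.60, -40.30). That places the tangent points at V = (-49.50, -40.30) on AV and N = (-41.60, -48.20) on NG. Then |JN| = |N − J| = 63.67.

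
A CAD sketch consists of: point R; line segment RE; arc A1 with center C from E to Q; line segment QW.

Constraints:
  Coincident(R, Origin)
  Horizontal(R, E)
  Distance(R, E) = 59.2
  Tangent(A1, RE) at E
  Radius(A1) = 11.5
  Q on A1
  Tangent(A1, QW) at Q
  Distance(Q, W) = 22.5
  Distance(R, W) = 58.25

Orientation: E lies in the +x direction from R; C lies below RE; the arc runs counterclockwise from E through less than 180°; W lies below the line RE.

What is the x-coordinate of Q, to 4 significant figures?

47.70

Checks: |CQ| = 11.50 ✓; ∠(CQ, QW) = 90.00° ✓; |QW| = 22.50 ✓; |RW| = 58.25 ✓.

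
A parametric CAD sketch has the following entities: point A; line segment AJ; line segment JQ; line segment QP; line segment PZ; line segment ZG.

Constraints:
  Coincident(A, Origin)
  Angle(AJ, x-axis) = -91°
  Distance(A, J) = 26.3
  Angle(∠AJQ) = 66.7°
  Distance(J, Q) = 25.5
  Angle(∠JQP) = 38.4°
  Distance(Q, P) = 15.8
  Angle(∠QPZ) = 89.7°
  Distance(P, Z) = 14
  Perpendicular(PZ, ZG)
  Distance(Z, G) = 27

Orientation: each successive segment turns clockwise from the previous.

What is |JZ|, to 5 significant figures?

4.6379

A is at the origin; AJ runs at -91.0° with length 26.3, so J = (-0.45900, -26.296). ∠AJQ = 66.7° gives JQ at 155.70° from the x-axis; with |JQ| = 25.5, Q = (-23.700, -15.802). ∠JQP = 38.4° gives QP at 14.100° from the x-axis; with |QP| = 15.8, P = (-8.3758, -11.953). ∠QPZ = 89.7° gives PZ at -76.200° from the x-axis; with |PZ| = 14.0, Z = (-5.0363, -25.549). Then |JZ| = |Z − J| = 4.6379.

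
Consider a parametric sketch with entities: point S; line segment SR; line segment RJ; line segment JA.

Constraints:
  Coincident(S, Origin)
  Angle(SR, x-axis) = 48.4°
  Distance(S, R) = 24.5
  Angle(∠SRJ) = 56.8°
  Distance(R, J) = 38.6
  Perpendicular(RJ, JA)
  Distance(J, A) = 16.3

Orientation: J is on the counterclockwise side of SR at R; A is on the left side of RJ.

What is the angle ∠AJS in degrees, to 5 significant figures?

50.854°

∠SRJ = 56.8°, so RJ runs at 48.4° + (180° − 56.8°) = 171.60° from the x-axis; with |RJ| = 38.6, J = R + 38.6·(cos 171.60°, sin 171.60°) = (-21.920, 23.960). RJ ⟂ JA; with |JA| = 16.3 on the left of RJ, A = J + 16.3·(-0.14608, -0.98927) = (-24.301, 7.8347). Then cos ∠AJS = JA·JS / (|JA||JS|), giving 50.854°.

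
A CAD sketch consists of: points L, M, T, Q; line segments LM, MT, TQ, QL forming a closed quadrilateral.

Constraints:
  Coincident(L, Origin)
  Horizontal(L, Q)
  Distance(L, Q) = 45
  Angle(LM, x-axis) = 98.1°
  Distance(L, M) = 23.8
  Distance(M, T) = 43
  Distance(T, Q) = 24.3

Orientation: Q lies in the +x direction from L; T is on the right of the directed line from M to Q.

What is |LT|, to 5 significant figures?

25.268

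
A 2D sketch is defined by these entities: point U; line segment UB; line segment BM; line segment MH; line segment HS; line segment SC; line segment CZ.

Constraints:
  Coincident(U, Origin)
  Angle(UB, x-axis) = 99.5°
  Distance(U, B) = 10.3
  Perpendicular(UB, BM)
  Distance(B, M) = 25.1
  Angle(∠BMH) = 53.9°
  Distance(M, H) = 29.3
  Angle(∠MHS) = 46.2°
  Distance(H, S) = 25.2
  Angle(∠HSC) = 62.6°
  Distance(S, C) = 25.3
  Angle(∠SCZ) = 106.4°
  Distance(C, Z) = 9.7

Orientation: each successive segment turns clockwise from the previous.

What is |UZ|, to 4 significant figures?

28.02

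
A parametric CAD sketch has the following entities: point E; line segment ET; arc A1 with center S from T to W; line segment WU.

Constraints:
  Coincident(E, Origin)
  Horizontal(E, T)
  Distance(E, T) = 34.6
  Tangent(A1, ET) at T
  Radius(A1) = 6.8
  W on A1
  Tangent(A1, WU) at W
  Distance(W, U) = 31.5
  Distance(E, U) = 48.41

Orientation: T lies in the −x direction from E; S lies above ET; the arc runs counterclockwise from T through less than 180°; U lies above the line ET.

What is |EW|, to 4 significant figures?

28.70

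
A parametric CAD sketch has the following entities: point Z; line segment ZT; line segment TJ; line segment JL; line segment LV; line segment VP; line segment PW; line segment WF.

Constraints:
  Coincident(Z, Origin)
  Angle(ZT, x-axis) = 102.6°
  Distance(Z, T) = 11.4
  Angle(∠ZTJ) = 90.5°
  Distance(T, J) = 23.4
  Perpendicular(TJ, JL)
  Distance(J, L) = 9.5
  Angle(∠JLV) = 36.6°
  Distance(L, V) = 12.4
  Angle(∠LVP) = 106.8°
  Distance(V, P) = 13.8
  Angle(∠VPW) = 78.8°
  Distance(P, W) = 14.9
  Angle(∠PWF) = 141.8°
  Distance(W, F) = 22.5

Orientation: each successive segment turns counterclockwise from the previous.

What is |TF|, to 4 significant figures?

42.00

Z is at the origin; ZT runs at 102.6° with length 11.4, so T = (-2.487, 11.13). ∠ZTJ = 90.5° gives TJ at -167.9° from the x-axis; with |TJ| = 23.4, J = (-25.37, 6.220). The perpendicularity gives JL at right angles to TJ, so JL runs at -77.90°; with |JL| = 9.5, L = (-23.38, -3.069). ∠JLV = 36.6° gives LV at 65.50° from the x-axis; with |LV| = 12.4, V = (-18.23, 8.215). ∠LVP = 106.8° gives VP at 138.7° from the x-axis; with |VP| = 13.8, P = (-28.60, 17.32). ∠VPW = 78.8° gives PW at -120.1° from the x-axis; with |PW| = 14.9, W = (-36.07, 4.432). ∠PWF = 141.8° gives WF at -81.90° from the x-axis; with |WF| = 22.5, F = (-32.90, -17.84). Then |TF| = |F − T| = 42.00.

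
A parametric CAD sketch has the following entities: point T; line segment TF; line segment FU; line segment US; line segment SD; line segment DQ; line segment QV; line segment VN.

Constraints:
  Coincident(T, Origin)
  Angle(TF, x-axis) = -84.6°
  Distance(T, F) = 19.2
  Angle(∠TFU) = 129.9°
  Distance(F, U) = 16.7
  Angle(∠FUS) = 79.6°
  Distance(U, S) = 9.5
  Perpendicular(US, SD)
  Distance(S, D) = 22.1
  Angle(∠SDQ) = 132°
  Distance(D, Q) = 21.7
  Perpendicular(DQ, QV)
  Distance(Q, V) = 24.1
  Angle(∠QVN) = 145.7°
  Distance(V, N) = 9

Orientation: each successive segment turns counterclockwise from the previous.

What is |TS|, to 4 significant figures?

27.83

T is at the origin; TF runs at -84.6° with length 19.2, so F = (1.807, -19.11). ∠TFU = 129.9° gives FU at -34.50° from the x-axis; with |FU| = 16.7, U = (15.57, -28.57). ∠FUS = 79.6° gives US at 65.90° from the x-axis; with |US| = 9.5, S = (19.45, -19.90). Then |TS| = |S − T| = 27.83.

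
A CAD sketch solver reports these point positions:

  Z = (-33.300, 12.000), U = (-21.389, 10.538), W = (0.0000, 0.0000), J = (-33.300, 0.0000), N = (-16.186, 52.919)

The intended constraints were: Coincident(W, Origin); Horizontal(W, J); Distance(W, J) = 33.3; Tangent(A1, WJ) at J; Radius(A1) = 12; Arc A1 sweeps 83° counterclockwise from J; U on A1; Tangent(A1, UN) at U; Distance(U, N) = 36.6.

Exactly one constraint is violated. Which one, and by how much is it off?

Distance(U, N) = 36.6 — off by 6.10.

W = (0.00, 0.00) ✓; W.y = 0.00, J.y = 0.00 ✓; |WJ| = 33.30 ✓; ∠(ZJ, JW) = 90.00° ✓; |ZJ| = 12.00 ✓; bearing(Z→U) − bearing(Z→J) = 83.00° ✓; |ZU| = 12.00 ✓; ∠(ZU, UN) = 90.00° ✓; |UN| = 42.70 ✗.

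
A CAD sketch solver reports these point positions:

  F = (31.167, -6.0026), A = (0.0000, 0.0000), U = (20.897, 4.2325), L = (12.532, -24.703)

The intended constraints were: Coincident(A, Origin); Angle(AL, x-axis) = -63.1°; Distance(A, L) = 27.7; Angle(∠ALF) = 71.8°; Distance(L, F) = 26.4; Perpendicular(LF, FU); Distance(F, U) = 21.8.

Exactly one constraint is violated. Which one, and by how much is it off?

Distance(F, U) = 21.8 — off by 7.30.

A = (0.00, 0.00) ✓; AL at -63.10° ✓; |AL| = 27.70 ✓; ∠ALF = 71.80° ✓; |LF| = 26.40 ✓; ∠(LF, FU) = 90.00° ✓; |FU| = 14.50 ✗.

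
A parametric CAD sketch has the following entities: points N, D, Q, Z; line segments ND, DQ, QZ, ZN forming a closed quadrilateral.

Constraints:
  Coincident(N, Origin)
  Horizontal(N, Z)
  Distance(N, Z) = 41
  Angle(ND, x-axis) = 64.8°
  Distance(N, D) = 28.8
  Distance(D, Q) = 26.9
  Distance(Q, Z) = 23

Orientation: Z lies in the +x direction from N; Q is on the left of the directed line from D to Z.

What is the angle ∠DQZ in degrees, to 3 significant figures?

102°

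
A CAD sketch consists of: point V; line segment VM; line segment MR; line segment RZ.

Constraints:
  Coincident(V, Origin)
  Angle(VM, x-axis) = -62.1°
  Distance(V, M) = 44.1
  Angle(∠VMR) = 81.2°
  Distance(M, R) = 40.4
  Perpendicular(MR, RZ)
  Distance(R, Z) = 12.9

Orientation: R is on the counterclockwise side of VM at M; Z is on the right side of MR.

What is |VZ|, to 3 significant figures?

65.7

V is at the origin; VM runs at -62.1° with length 44.1, so M = 44.1·(cos -62.1°, sin -62.1°) = (20.6, -39.0). ∠VMR = 81.2°, so MR runs at -62.1° + (180° − 81.2°) = 36.7° from the x-axis; with |MR| = 40.4, R = M + 40.4·(cos 36.7°, sin 36.7°) = (53.0, -14.8). MR is perpendicular to RZ; with |RZ| = 12.9 on the right of MR, Z = R + 12.9·(0.598, -0.802) = (60.7, -25.2). Then |VZ| = |Z − V| = 65.7.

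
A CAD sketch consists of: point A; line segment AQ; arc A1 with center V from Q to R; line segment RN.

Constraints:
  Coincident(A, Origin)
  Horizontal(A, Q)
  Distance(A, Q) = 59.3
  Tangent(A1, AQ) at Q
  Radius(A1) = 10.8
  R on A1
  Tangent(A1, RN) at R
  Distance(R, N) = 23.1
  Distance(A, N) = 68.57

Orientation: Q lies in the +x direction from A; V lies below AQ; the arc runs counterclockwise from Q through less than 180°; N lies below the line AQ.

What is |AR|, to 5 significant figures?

51.540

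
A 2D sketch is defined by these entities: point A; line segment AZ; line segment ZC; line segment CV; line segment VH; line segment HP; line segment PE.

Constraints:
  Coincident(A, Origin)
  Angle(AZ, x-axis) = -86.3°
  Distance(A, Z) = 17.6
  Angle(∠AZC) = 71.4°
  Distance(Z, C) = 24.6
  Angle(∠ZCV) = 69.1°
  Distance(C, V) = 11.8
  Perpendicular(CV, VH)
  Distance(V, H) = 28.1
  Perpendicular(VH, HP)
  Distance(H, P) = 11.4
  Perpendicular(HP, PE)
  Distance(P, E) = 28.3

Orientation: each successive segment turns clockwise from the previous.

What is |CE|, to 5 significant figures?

0.44721

VH is perpendicular to HP, so HP runs at -125.80°; with |HP| = 11.4, P = (0.38779, -27.351). HP ⟂ PE, so PE runs at 144.20°; with |PE| = 28.3, E = (-22.565, -10.796). Then |CE| = |E − C| = 0.44721.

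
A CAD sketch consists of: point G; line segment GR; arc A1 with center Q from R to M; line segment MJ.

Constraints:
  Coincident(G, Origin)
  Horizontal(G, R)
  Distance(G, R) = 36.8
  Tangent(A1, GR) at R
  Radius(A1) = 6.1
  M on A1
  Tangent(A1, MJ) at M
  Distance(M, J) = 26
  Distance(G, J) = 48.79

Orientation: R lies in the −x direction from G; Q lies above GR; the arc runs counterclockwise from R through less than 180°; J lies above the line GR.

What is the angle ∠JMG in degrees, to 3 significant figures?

115°

Checks: |QM| = 6.100 ✓; ∠(QM, MJ) = 90.00° ✓; |MJ| = 26.00 ✓; |GJ| = 48.79 ✓.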